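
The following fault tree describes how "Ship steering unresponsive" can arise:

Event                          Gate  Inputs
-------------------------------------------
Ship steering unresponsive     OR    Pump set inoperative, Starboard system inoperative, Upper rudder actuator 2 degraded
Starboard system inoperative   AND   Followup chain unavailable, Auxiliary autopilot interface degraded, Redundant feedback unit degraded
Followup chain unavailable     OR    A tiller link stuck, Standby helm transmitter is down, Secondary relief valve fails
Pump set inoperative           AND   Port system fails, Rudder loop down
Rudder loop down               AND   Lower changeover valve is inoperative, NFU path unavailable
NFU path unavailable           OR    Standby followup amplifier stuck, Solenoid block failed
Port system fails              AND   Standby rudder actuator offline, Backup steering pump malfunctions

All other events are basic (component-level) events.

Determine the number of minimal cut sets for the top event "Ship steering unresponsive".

Port system fails [AND]: one cut set from each child combined → 1 × 1 = 1 cut set(s).
NFU path unavailable [OR]: union of children's cut sets → 2 cut set(s).
Rudder loop down [AND]: one cut set from each child combined → 1 × 2 = 2 cut set(s).
Pump set inoperative [AND]: one cut set from each child combined → 1 × 2 = 2 cut set(s).
Followup chain unavailable [OR]: union of children's cut sets → 3 cut set(s).
Starboard system inoperative [AND]: one cut set from each child combined → 3 × 1 × 1 = 3 cut set(s).
Ship steering unresponsive [OR]: union of children's cut sets → 6 cut set(s).
Minimal cut sets: {Backup steering pump malfunctions, Lower changeover valve is inoperative, Standby followup amplifier stuck, Standby rudder actuator offline}; {Backup steering pump malfunctions, Lower changeover valve is inoperative, Solenoid block failed, Standby rudder actuator offline}; {A tiller link stuck, Auxiliary autopilot interface degraded, Redundant feedback unit degraded}; {Auxiliary autopilot interface degraded, Redundant feedback unit degraded, Standby helm transmitter is down}; {Auxiliary autopilot interface degraded, Redundant feedback unit degraded, Secondary relief valve fails}; {Upper rudder actuator 2 degraded}.

6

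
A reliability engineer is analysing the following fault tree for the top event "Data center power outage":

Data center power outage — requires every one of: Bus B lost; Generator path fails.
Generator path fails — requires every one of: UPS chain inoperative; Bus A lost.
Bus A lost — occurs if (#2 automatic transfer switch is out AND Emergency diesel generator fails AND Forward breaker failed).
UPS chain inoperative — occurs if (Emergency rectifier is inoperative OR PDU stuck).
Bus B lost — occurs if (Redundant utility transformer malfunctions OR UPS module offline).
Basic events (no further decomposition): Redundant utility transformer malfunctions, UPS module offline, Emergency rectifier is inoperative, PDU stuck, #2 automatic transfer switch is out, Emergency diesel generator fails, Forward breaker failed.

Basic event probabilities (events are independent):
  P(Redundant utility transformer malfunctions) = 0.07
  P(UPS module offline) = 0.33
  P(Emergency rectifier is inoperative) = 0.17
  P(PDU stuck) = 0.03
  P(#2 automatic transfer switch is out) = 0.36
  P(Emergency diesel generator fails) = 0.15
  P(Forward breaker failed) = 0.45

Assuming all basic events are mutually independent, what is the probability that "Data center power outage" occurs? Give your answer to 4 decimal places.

P(Bus B lost) [OR] = 1 − (1−0.07) × (1−0.33) = 0.376900
P(UPS chain inoperative) [OR] = 1 − (1−0.17) × (1−0.03) = 0.194900
P(Bus A lost) [AND] = 0.36 × 0.15 × 0.45 = 0.024300
P(Generator path fails) [AND] = 0.194900 × 0.024300 = 0.004736
P(Data center power outage) [AND] = 0.376900 × 0.004736 = 0.001785
Rounded to 4 decimal places: P(Data center power outage) ≈ 0.0018.

0.0018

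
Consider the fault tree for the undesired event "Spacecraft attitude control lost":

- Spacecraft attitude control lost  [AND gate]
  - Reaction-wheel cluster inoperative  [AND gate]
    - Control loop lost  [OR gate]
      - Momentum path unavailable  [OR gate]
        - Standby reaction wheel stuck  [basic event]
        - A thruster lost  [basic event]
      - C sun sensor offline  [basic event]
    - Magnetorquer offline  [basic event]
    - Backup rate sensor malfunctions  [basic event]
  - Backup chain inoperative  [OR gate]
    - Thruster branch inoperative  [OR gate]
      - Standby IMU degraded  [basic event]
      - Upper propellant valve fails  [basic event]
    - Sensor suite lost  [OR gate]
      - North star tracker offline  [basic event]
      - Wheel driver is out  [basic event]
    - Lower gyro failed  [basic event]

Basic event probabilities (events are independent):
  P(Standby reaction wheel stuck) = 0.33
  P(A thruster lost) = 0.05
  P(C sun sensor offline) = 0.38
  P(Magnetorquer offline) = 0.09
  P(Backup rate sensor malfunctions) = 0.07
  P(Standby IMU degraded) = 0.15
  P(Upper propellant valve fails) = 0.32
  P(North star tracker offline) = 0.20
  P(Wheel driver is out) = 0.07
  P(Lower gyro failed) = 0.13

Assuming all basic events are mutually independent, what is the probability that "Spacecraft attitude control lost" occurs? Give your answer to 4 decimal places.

P(Momentum path unavailable) [OR] = 1 − (1−0.33) × (1−0.05) = 0.363500
P(Control loop lost) [OR] = 1 − (1−0.363500) × (1−0.38) = 0.605370
P(Reaction-wheel cluster inoperative) [AND] = 0.605370 × 0.09 × 0.07 = 0.003814
P(Thruster branch inoperative) [OR] = 1 − (1−0.15) × (1−0.32) = 0.422000
P(Sensor suite lost) [OR] = 1 − (1−0.20) × (1−0.07) = 0.256000
P(Backup chain inoperative) [OR] = 1 − (1−0.422000) × (1−0.256000) × (1−0.13) = 0.625872
P(Spacecraft attitude control lost) [AND] = 0.003814 × 0.625872 = 0.002387
Rounded to 4 decimal places: P(Spacecraft attitude control lost) ≈ 0.0024.

0.0024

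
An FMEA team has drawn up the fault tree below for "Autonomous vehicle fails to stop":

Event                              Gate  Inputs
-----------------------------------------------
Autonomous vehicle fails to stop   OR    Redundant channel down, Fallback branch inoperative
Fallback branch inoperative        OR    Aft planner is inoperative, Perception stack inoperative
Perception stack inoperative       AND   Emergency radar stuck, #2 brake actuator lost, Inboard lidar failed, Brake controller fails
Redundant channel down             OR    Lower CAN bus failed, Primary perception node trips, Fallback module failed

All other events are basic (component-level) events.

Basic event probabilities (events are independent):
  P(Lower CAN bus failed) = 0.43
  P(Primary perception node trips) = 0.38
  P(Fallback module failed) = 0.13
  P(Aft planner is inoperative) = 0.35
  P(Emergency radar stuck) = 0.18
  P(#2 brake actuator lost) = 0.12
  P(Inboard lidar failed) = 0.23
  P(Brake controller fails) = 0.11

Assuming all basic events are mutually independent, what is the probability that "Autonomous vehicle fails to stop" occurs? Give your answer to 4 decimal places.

0.8003

P(Redundant channel down) [OR] = 1 − (1−0.43) × (1−0.38) × (1−0.13) = 0.692542
P(Perception stack inoperative) [AND] = 0.18 × 0.12 × 0.23 × 0.11 = 0.000546
P(Fallback branch inoperative) [OR] = 1 − (1−0.35) × (1−0.000546) = 0.350355
P(Autonomous vehicle fails to stop) [OR] = 1 − (1−0.692542) × (1−0.350355) = 0.800261
Rounded to 4 decimal places: P(Autonomous vehicle fails to stop) ≈ 0.8003.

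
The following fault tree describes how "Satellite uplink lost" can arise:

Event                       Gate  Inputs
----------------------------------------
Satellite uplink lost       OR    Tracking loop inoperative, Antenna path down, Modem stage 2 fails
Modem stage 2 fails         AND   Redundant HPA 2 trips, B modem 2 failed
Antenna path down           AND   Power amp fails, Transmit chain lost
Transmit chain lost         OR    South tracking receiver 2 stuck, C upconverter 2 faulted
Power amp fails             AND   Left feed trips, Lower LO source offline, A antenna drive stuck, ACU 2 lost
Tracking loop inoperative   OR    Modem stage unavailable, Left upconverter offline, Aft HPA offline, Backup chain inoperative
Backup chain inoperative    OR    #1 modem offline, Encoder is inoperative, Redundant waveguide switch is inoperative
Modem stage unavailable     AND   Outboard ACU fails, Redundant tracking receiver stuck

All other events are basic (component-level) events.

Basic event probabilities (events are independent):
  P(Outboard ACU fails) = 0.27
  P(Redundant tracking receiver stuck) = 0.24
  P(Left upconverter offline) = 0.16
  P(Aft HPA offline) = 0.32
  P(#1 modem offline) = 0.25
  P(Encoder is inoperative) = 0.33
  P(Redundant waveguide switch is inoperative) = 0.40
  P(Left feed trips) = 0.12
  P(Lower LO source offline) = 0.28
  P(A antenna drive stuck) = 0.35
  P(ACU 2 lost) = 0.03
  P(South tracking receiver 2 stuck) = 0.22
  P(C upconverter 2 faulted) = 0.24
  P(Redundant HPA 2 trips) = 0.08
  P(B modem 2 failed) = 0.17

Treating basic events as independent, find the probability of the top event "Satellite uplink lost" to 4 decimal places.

P(Modem stage unavailable) [AND] = 0.27 × 0.24 = 0.064800
P(Backup chain inoperative) [OR] = 1 − (1−0.25) × (1−0.33) × (1−0.40) = 0.698500
P(Tracking loop inoperative) [OR] = 1 − (1−0.064800) × (1−0.16) × (1−0.32) × (1−0.698500) = 0.838943
P(Power amp fails) [AND] = 0.12 × 0.28 × 0.35 × 0.03 = 0.000353
P(Transmit chain lost) [OR] = 1 − (1−0.22) × (1−0.24) = 0.407200
P(Antenna path down) [AND] = 0.000353 × 0.407200 = 0.000144
P(Modem stage 2 fails) [AND] = 0.08 × 0.17 = 0.013600
P(Satellite uplink lost) [OR] = 1 − (1−0.838943) × (1−0.000144) × (1−0.013600) = 0.841156
Rounded to 4 decimal places: P(Satellite uplink lost) ≈ 0.8412.

0.8412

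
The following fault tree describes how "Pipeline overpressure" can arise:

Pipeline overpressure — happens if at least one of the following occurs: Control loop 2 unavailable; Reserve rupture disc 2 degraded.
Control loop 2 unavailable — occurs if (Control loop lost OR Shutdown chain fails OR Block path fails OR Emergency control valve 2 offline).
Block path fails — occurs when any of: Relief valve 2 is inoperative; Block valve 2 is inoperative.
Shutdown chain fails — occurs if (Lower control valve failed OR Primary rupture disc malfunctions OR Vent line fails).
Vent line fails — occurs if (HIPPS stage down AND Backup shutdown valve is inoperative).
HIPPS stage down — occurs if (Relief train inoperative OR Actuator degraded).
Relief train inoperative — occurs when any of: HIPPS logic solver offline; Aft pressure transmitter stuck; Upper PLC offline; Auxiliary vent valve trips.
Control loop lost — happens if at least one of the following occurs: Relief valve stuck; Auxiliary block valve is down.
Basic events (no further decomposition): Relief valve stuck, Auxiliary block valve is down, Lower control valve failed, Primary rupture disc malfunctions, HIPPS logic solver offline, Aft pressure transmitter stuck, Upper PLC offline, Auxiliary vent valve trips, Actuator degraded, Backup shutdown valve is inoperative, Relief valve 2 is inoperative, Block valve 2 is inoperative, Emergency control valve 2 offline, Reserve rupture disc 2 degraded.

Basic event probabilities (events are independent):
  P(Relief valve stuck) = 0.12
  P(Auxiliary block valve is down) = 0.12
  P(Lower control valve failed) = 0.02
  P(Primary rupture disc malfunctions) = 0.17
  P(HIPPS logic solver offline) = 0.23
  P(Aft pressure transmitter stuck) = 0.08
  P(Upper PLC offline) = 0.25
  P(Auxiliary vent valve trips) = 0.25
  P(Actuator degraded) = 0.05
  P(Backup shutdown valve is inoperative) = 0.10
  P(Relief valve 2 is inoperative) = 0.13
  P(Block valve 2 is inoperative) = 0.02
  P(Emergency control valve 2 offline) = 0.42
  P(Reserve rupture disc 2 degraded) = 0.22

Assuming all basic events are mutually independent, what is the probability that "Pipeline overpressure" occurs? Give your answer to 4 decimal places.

P(Control loop lost) [OR] = 1 − (1−0.12) × (1−0.12) = 0.225600
P(Relief train inoperative) [OR] = 1 − (1−0.23) × (1−0.08) × (1−0.25) × (1−0.25) = 0.601525
P(HIPPS stage down) [OR] = 1 − (1−0.601525) × (1−0.05) = 0.621449
P(Vent line fails) [AND] = 0.621449 × 0.10 = 0.062145
P(Shutdown chain fails) [OR] = 1 − (1−0.02) × (1−0.17) × (1−0.062145) = 0.237149
P(Block path fails) [OR] = 1 − (1−0.13) × (1−0.02) = 0.147400
P(Control loop 2 unavailable) [OR] = 1 − (1−0.225600) × (1−0.237149) × (1−0.147400) × (1−0.42) = 0.707869
P(Pipeline overpressure) [OR] = 1 − (1−0.707869) × (1−0.22) = 0.772138
Rounded to 4 decimal places: P(Pipeline overpressure) ≈ 0.7721.

0.7721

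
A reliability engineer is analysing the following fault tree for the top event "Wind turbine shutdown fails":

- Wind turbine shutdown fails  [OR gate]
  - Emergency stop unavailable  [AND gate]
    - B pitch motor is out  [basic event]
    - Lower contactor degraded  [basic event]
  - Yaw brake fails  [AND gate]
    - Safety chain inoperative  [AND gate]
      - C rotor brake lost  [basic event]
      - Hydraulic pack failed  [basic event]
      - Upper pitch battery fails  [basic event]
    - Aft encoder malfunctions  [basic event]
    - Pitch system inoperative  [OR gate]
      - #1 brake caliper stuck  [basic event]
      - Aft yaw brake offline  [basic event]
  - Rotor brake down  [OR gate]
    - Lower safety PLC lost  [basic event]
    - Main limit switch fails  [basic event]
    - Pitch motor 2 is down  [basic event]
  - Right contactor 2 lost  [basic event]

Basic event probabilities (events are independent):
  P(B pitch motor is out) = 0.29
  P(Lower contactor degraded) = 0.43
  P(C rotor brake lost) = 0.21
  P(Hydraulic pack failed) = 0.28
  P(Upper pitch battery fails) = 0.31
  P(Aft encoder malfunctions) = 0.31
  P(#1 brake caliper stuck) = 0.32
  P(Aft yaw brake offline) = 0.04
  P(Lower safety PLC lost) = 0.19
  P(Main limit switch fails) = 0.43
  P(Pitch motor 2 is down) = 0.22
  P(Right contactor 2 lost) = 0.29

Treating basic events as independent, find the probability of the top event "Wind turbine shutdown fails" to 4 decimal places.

P(Emergency stop unavailable) [AND] = 0.29 × 0.43 = 0.124700
P(Safety chain inoperative) [AND] = 0.21 × 0.28 × 0.31 = 0.018228
P(Pitch system inoperative) [OR] = 1 − (1−0.32) × (1−0.04) = 0.347200
P(Yaw brake fails) [AND] = 0.018228 × 0.31 × 0.347200 = 0.001962
P(Rotor brake down) [OR] = 1 − (1−0.19) × (1−0.43) × (1−0.22) = 0.639874
P(Wind turbine shutdown fails) [OR] = 1 − (1−0.124700) × (1−0.001962) × (1−0.639874) × (1−0.29) = 0.776634
Rounded to 4 decimal places: P(Wind turbine shutdown fails) ≈ 0.7766.

0.7766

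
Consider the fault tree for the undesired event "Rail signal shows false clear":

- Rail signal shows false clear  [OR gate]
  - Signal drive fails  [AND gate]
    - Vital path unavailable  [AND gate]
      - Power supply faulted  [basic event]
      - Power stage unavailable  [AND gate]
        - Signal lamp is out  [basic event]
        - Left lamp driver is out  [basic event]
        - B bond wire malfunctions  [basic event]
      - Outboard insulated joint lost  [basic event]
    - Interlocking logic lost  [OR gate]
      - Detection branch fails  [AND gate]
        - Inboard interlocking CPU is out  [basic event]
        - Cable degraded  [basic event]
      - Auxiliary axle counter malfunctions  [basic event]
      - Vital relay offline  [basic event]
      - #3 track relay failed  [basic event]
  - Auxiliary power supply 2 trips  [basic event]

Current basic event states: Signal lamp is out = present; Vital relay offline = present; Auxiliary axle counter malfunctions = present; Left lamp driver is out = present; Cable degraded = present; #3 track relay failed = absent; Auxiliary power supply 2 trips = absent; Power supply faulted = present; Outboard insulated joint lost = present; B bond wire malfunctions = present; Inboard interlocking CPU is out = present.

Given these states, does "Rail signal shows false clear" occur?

Power stage unavailable [AND]: Signal lamp is out=occurs, Left lamp driver is out=occurs, B bond wire malfunctions=occurs → all inputs occur → occurs.
Vital path unavailable [AND]: Power supply faulted=occurs, Power stage unavailable=occurs, Outboard insulated joint lost=occurs → all inputs occur → occurs.
Detection branch fails [AND]: Inboard interlocking CPU is out=occurs, Cable degraded=occurs → all inputs occur → occurs.
Interlocking logic lost [OR]: Detection branch fails=occurs, Auxiliary axle counter malfunctions=occurs, Vital relay offline=occurs, #3 track relay failed=not → at least one input occurs → occurs.
Signal drive fails [AND]: Vital path unavailable=occurs, Interlocking logic lost=occurs → all inputs occur → occurs.
Rail signal shows false clear [OR]: Signal drive fails=occurs, Auxiliary power supply 2 trips=not → at least one input occurs → occurs.

Yes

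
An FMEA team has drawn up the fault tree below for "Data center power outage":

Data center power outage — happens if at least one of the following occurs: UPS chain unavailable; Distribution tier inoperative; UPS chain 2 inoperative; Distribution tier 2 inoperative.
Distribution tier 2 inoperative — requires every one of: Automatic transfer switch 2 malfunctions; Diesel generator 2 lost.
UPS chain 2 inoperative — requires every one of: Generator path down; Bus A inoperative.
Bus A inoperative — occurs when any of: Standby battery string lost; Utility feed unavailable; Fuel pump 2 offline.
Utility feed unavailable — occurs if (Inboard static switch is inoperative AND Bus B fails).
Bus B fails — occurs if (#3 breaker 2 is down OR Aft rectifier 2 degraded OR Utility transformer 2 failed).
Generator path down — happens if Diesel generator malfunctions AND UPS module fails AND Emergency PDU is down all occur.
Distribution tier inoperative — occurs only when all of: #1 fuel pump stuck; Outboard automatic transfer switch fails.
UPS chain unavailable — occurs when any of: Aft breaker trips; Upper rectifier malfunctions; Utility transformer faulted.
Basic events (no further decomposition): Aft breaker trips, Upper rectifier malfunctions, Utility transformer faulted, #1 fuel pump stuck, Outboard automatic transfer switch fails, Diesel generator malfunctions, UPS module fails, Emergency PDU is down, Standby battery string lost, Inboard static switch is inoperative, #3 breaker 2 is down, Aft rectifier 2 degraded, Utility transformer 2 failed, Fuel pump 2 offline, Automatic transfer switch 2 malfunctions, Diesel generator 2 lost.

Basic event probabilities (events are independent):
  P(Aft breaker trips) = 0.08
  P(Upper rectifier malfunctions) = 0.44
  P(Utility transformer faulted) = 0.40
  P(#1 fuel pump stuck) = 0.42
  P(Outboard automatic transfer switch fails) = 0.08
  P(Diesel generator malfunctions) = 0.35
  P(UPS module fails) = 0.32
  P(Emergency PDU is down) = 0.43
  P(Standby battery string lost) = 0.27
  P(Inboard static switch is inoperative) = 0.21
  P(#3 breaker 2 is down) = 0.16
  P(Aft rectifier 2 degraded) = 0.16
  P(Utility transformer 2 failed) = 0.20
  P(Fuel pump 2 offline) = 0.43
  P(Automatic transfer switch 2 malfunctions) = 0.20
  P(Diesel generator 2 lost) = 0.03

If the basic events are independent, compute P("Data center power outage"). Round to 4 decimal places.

P(UPS chain unavailable) [OR] = 1 − (1−0.08) × (1−0.44) × (1−0.40) = 0.690880
P(Distribution tier inoperative) [AND] = 0.42 × 0.08 = 0.033600
P(Generator path down) [AND] = 0.35 × 0.32 × 0.43 = 0.048160
P(Bus B fails) [OR] = 1 − (1−0.16) × (1−0.16) × (1−0.20) = 0.435520
P(Utility feed unavailable) [AND] = 0.21 × 0.435520 = 0.091459
P(Bus A inoperative) [OR] = 1 − (1−0.27) × (1−0.091459) × (1−0.43) = 0.621956
P(UPS chain 2 inoperative) [AND] = 0.048160 × 0.621956 = 0.029953
P(Distribution tier 2 inoperative) [AND] = 0.20 × 0.03 = 0.006000
P(Data center power outage) [OR] = 1 − (1−0.690880) × (1−0.033600) × (1−0.029953) × (1−0.006000) = 0.711953
Rounded to 4 decimal places: P(Data center power outage) ≈ 0.7120.

0.7120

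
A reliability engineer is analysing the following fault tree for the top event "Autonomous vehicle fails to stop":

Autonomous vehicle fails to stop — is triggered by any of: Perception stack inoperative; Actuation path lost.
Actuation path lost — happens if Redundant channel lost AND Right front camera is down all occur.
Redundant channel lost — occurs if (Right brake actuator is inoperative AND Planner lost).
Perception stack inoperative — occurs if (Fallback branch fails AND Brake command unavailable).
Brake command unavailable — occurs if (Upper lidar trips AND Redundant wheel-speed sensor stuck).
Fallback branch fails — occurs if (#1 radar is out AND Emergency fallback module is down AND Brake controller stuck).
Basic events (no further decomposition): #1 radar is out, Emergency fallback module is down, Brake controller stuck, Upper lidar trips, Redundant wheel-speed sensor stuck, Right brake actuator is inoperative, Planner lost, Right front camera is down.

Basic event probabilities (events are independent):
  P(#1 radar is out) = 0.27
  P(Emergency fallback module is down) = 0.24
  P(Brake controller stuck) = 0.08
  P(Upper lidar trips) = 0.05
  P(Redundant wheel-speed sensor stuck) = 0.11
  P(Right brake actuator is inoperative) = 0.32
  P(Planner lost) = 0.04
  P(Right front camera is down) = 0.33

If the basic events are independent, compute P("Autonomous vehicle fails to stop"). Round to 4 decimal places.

P(Fallback branch fails) [AND] = 0.27 × 0.24 × 0.08 = 0.005184
P(Brake command unavailable) [AND] = 0.05 × 0.11 = 0.005500
P(Perception stack inoperative) [AND] = 0.005184 × 0.005500 = 0.000029
P(Redundant channel lost) [AND] = 0.32 × 0.04 = 0.012800
P(Actuation path lost) [AND] = 0.012800 × 0.33 = 0.004224
P(Autonomous vehicle fails to stop) [OR] = 1 − (1−0.000029) × (1−0.004224) = 0.004253
Rounded to 4 decimal places: P(Autonomous vehicle fails to stop) ≈ 0.0043.

0.0043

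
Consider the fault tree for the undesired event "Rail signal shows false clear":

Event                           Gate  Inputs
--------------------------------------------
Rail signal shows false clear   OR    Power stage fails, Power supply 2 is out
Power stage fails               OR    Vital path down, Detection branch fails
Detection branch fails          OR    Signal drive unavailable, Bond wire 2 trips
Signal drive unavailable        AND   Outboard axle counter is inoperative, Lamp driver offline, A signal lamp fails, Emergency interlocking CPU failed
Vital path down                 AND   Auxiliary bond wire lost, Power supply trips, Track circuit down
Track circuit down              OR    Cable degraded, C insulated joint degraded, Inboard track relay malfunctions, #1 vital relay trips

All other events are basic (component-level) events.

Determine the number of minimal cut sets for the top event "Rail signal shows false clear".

Track circuit down [OR]: union of children's cut sets → 4 cut set(s).
Vital path down [AND]: one cut set from each child combined → 1 × 1 × 4 = 4 cut set(s).
Signal drive unavailable [AND]: one cut set from each child combined → 1 × 1 × 1 × 1 = 1 cut set(s).
Detection branch fails [OR]: union of children's cut sets → 2 cut set(s).
Power stage fails [OR]: union of children's cut sets → 6 cut set(s).
Rail signal shows false clear [OR]: union of children's cut sets → 7 cut set(s).
Minimal cut sets: {Auxiliary bond wire lost, Cable degraded, Power supply trips}; {Auxiliary bond wire lost, C insulated joint degraded, Power supply trips}; {Auxiliary bond wire lost, Inboard track relay malfunctions, Power supply trips}; {#1 vital relay trips, Auxiliary bond wire lost, Power supply trips}; {A signal lamp fails, Emergency interlocking CPU failed, Lamp driver offline, Outboard axle counter is inoperative}; {Bond wire 2 trips}; {Power supply 2 is out}.

7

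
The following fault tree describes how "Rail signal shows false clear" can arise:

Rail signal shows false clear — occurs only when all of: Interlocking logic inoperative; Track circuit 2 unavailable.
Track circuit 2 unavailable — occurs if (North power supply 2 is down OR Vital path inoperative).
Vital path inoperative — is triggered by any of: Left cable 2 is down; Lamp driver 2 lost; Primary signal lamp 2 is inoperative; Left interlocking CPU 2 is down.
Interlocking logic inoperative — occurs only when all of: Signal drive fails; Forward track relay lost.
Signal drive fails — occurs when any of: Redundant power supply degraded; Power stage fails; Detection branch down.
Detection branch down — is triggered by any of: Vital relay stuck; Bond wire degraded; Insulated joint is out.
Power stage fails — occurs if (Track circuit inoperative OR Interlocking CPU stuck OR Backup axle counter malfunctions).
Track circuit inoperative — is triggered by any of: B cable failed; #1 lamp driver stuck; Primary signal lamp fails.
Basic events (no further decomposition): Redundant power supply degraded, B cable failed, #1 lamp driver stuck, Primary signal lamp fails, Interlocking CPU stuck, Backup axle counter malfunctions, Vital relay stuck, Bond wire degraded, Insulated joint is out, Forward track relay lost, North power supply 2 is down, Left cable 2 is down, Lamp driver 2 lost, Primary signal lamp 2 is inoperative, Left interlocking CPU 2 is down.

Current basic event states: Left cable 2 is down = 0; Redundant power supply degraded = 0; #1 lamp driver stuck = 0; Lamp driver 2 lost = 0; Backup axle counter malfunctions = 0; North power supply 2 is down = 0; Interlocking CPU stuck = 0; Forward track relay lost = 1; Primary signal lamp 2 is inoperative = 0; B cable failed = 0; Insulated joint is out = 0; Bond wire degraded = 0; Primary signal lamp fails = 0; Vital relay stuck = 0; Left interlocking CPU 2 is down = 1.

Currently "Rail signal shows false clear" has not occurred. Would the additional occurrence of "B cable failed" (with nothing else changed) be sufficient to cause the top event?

Yes

Counterfactual: set "B cable failed" to occurred.
Track circuit inoperative [OR]: B cable failed=occurs, #1 lamp driver stuck=not, Primary signal lamp fails=not → at least one input occurs → occurs.
Power stage fails [OR]: Track circuit inoperative=occurs, Interlocking CPU stuck=not, Backup axle counter malfunctions=not → at least one input occurs → occurs.
Detection branch down [OR]: Vital relay stuck=not, Bond wire degraded=not, Insulated joint is out=not → no input occurs → does not occur.
Signal drive fails [OR]: Redundant power supply degraded=not, Power stage fails=occurs, Detection branch down=not → at least one input occurs → occurs.
Interlocking logic inoperative [AND]: Signal drive fails=occurs, Forward track relay lost=occurs → all inputs occur → occurs.
Vital path inoperative [OR]: Left cable 2 is down=not, Lamp driver 2 lost=not, Primary signal lamp 2 is inoperative=not, Left interlocking CPU 2 is down=occurs → at least one input occurs → occurs.
Track circuit 2 unavailable [OR]: North power supply 2 is down=not, Vital path inoperative=occurs → at least one input occurs → occurs.
Rail signal shows false clear [AND]: Interlocking logic inoperative=occurs, Track circuit 2 unavailable=occurs → all inputs occur → occurs.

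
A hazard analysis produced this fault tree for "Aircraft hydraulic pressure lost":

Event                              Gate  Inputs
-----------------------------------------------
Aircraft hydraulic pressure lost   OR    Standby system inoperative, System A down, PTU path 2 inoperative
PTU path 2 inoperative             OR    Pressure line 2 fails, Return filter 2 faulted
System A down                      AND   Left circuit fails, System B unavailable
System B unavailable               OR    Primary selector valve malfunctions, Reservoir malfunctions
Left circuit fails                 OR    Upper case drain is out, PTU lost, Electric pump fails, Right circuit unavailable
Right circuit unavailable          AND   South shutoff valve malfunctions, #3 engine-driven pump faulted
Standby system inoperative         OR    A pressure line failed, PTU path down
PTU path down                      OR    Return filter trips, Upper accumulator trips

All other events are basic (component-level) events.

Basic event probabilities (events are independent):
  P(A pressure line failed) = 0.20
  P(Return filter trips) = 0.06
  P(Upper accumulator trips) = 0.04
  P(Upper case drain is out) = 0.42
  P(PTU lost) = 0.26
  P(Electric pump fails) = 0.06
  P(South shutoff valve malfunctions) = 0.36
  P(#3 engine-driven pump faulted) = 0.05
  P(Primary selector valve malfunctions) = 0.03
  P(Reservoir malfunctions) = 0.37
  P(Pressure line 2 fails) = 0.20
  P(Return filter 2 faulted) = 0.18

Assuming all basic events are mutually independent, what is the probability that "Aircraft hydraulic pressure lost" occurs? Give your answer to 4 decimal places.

P(PTU path down) [OR] = 1 − (1−0.06) × (1−0.04) = 0.097600
P(Standby system inoperative) [OR] = 1 − (1−0.20) × (1−0.097600) = 0.278080
P(Right circuit unavailable) [AND] = 0.36 × 0.05 = 0.018000
P(Left circuit fails) [OR] = 1 − (1−0.42) × (1−0.26) × (1−0.06) × (1−0.018000) = 0.603814
P(System B unavailable) [OR] = 1 − (1−0.03) × (1−0.37) = 0.388900
P(System A down) [AND] = 0.603814 × 0.388900 = 0.234823
P(PTU path 2 inoperative) [OR] = 1 − (1−0.20) × (1−0.18) = 0.344000
P(Aircraft hydraulic pressure lost) [OR] = 1 − (1−0.278080) × (1−0.234823) × (1−0.344000) = 0.637628
Rounded to 4 decimal places: P(Aircraft hydraulic pressure lost) ≈ 0.6376.

0.6376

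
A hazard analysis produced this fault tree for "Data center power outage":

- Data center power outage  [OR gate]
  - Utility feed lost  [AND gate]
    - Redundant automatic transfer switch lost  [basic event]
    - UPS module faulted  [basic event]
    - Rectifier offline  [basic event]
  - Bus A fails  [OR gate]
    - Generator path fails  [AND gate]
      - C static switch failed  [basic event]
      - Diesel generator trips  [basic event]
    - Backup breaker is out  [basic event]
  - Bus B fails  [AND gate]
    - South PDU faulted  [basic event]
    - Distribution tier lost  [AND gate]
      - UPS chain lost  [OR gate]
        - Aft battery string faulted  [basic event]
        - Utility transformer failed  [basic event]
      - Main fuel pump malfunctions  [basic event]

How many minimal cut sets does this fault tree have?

Utility feed lost [AND]: one cut set from each child combined → 1 × 1 × 1 = 1 cut set(s).
Generator path fails [AND]: one cut set from each child combined → 1 × 1 = 1 cut set(s).
Bus A fails [OR]: union of children's cut sets → 2 cut set(s).
UPS chain lost [OR]: union of children's cut sets → 2 cut set(s).
Distribution tier lost [AND]: one cut set from each child combined → 2 × 1 = 2 cut set(s).
Bus B fails [AND]: one cut set from each child combined → 1 × 2 = 2 cut set(s).
Data center power outage [OR]: union of children's cut sets → 5 cut set(s).
Minimal cut sets: {Rectifier offline, Redundant automatic transfer switch lost, UPS module faulted}; {C static switch failed, Diesel generator trips}; {Backup breaker is out}; {Aft battery string faulted, Main fuel pump malfunctions, South PDU faulted}; {Main fuel pump malfunctions, South PDU faulted, Utility transformer failed}.

5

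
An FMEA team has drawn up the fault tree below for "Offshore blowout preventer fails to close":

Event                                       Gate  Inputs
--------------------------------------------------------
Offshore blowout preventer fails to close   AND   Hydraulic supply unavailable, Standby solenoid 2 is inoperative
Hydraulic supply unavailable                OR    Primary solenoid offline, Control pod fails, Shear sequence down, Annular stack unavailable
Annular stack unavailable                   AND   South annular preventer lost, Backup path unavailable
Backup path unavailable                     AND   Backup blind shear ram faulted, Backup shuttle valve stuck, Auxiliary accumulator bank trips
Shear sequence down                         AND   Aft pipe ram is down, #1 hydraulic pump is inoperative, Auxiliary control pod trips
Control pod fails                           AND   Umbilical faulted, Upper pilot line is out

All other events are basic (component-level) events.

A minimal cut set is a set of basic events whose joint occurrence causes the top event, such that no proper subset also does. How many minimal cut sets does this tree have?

4

Control pod fails [AND]: one cut set from each child combined → 1 × 1 = 1 cut set(s).
Shear sequence down [AND]: one cut set from each child combined → 1 × 1 × 1 = 1 cut set(s).
Backup path unavailable [AND]: one cut set from each child combined → 1 × 1 × 1 = 1 cut set(s).
Annular stack unavailable [AND]: one cut set from each child combined → 1 × 1 = 1 cut set(s).
Hydraulic supply unavailable [OR]: union of children's cut sets → 4 cut set(s).
Offshore blowout preventer fails to close [AND]: one cut set from each child combined → 4 × 1 = 4 cut set(s).
Minimal cut sets: {Primary solenoid offline, Standby solenoid 2 is inoperative}; {Standby solenoid 2 is inoperative, Umbilical faulted, Upper pilot line is out}; {#1 hydraulic pump is inoperative, Aft pipe ram is down, Auxiliary control pod trips, Standby solenoid 2 is inoperative}; {Auxiliary accumulator bank trips, Backup blind shear ram faulted, Backup shuttle valve stuck, South annular preventer lost, Standby solenoid 2 is inoperative}.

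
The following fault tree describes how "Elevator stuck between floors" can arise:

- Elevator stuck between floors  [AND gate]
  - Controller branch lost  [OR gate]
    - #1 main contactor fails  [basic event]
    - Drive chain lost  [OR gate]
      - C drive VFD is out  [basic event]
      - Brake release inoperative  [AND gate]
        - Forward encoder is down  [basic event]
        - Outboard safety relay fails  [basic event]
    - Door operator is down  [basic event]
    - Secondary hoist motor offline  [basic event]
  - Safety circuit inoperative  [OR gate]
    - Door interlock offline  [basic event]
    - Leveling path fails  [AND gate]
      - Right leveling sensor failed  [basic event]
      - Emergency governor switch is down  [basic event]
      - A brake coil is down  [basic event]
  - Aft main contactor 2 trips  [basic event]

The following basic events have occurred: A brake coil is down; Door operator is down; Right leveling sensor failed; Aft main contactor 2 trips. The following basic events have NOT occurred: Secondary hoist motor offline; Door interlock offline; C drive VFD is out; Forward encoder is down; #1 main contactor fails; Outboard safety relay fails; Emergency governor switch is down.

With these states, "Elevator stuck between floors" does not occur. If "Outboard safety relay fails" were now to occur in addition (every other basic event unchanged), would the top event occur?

Counterfactual: set "Outboard safety relay fails" to occurred.
Brake release inoperative [AND]: Forward encoder is down=not, Outboard safety relay fails=occurs → not all inputs occur → does not occur.
Drive chain lost [OR]: C drive VFD is out=not, Brake release inoperative=not → no input occurs → does not occur.
Controller branch lost [OR]: #1 main contactor fails=not, Drive chain lost=not, Door operator is down=occurs, Secondary hoist motor offline=not → at least one input occurs → occurs.
Leveling path fails [AND]: Right leveling sensor failed=occurs, Emergency governor switch is down=not, A brake coil is down=occurs → not all inputs occur → does not occur.
Safety circuit inoperative [OR]: Door interlock offline=not, Leveling path fails=not → no input occurs → does not occur.
Elevator stuck between floors [AND]: Controller branch lost=occurs, Safety circuit inoperative=not, Aft main contactor 2 trips=occurs → not all inputs occur → does not occur.

No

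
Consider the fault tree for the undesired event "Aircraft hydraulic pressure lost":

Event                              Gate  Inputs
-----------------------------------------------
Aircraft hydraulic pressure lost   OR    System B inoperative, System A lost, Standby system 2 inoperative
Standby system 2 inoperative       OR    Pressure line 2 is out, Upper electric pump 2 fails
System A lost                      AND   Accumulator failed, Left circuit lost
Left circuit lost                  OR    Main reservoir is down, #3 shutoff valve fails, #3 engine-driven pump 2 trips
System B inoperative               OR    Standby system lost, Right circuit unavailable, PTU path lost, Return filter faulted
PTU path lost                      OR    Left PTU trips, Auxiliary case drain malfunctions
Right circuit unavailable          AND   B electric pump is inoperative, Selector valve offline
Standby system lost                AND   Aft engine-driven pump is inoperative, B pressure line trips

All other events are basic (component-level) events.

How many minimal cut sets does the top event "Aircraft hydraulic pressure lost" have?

Standby system lost [AND]: one cut set from each child combined → 1 × 1 = 1 cut set(s).
Right circuit unavailable [AND]: one cut set from each child combined → 1 × 1 = 1 cut set(s).
PTU path lost [OR]: union of children's cut sets → 2 cut set(s).
System B inoperative [OR]: union of children's cut sets → 5 cut set(s).
Left circuit lost [OR]: union of children's cut sets → 3 cut set(s).
System A lost [AND]: one cut set from each child combined → 1 × 3 = 3 cut set(s).
Standby system 2 inoperative [OR]: union of children's cut sets → 2 cut set(s).
Aircraft hydraulic pressure lost [OR]: union of children's cut sets → 10 cut set(s).
Minimal cut sets: {Aft engine-driven pump is inoperative, B pressure line trips}; {B electric pump is inoperative, Selector valve offline}; {Left PTU trips}; {Auxiliary case drain malfunctions}; {Return filter faulted}; {Accumulator failed, Main reservoir is down}; {#3 shutoff valve fails, Accumulator failed}; {#3 engine-driven pump 2 trips, Accumulator failed}; {Pressure line 2 is out}; {Upper electric pump 2 fails}.

10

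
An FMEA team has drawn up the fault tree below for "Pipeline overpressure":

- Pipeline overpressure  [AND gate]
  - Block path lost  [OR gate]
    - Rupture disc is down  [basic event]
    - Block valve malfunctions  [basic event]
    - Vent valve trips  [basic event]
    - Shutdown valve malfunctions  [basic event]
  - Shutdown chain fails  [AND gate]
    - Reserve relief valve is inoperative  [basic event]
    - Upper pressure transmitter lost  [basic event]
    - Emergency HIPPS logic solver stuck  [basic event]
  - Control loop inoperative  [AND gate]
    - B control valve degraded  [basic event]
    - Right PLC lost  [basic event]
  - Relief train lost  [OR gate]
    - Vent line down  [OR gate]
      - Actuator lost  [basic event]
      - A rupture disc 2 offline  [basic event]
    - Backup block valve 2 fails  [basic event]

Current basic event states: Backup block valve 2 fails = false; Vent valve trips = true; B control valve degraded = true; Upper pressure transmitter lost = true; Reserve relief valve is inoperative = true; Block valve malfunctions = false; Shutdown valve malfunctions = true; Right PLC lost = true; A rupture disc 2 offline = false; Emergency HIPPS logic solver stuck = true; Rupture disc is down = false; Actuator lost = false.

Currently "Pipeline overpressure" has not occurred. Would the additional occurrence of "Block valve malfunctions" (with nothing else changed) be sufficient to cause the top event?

No

Counterfactual: set "Block valve malfunctions" to occurred.
Block path lost [OR]: Rupture disc is down=not, Block valve malfunctions=occurs, Vent valve trips=occurs, Shutdown valve malfunctions=occurs → at least one input occurs → occurs.
Shutdown chain fails [AND]: Reserve relief valve is inoperative=occurs, Upper pressure transmitter lost=occurs, Emergency HIPPS logic solver stuck=occurs → all inputs occur → occurs.
Control loop inoperative [AND]: B control valve degraded=occurs, Right PLC lost=occurs → all inputs occur → occurs.
Vent line down [OR]: Actuator lost=not, A rupture disc 2 offline=not → no input occurs → does not occur.
Relief train lost [OR]: Vent line down=not, Backup block valve 2 fails=not → no input occurs → does not occur.
Pipeline overpressure [AND]: Block path lost=occurs, Shutdown chain fails=occurs, Control loop inoperative=occurs, Relief train lost=not → not all inputs occur → does not occur.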